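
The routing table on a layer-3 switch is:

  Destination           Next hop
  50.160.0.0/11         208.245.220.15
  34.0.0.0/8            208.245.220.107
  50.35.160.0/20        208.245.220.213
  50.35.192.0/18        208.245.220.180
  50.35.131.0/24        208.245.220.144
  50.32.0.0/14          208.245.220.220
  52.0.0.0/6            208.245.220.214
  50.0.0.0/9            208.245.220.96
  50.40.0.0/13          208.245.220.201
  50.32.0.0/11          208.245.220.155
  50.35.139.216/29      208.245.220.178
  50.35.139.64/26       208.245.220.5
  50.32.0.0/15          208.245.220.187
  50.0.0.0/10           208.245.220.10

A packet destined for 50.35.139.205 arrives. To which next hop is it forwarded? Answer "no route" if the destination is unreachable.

208.245.220.220

Routes whose prefix contains 50.35.139.205:
  50.0.0.0/9 (50.0.0.0 - 50.127.255.255) -> 208.245.220.96
  50.0.0.0/10 (50.0.0.0 - 50.63.255.255) -> 208.245.220.10
  50.32.0.0/11 (50.32.0.0 - 50.63.255.255) -> 208.245.220.155
  50.32.0.0/14 (50.32.0.0 - 50.35.255.255) -> 208.245.220.220
More-specific entries that do NOT match:
  50.35.139.216/29 (50.35.139.216 - 50.35.139.223) does not contain 50.35.139.205
  50.35.139.64/26 (50.35.139.64 - 50.35.139.127) does not contain 50.35.139.205
  50.35.131.0/24 (50.35.131.0 - 50.35.131.255) does not contain 50.35.139.205
  50.35.160.0/20 (50.35.160.0 - 50.35.175.255) does not contain 50.35.139.205
  50.35.192.0/18 (50.35.192.0 - 50.35.255.255) does not contain 50.35.139.205
  50.32.0.0/15 (50.32.0.0 - 50.33.255.255) does not contain 50.35.139.205
Longest matching prefix is /14 -> next hop 208.245.220.220.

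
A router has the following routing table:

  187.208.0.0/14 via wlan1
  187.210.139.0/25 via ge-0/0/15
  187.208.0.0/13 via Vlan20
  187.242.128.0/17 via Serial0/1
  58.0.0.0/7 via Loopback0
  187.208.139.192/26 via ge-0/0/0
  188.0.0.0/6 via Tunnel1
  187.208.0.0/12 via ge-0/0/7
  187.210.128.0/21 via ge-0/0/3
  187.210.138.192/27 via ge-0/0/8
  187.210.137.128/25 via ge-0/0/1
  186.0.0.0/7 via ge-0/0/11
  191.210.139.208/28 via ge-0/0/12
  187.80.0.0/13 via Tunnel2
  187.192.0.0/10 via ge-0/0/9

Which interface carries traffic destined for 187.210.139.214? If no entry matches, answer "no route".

wlan1

Routes whose prefix contains 187.210.139.214:
  186.0.0.0/7 (186.0.0.0 - 187.255.255.255) -> ge-0/0/11
  187.192.0.0/10 (187.192.0.0 - 187.255.255.255) -> ge-0/0/9
  187.208.0.0/12 (187.208.0.0 - 187.223.255.255) -> ge-0/0/7
  187.208.0.0/13 (187.208.0.0 - 187.215.255.255) -> Vlan20
  187.208.0.0/14 (187.208.0.0 - 187.211.255.255) -> wlan1
More-specific entries that do NOT match:
  191.210.139.208/28 (191.210.139.208 - 191.210.139.223) does not contain 187.210.139.214
  187.210.138.192/27 (187.210.138.192 - 187.210.138.223) does not contain 187.210.139.214
  187.208.139.192/26 (187.208.139.192 - 187.208.139.255) does not contain 187.210.139.214
  187.210.139.0/25 (187.210.139.0 - 187.210.139.127) does not contain 187.210.139.214
  187.210.137.128/25 (187.210.137.128 - 187.210.137.255) does not contain 187.210.139.214
  187.210.128.0/21 (187.210.128.0 - 187.210.135.255) does not contain 187.210.139.214
  187.242.128.0/17 (187.242.128.0 - 187.242.255.255) does not contain 187.210.139.214
Longest matching prefix is /14 -> interface wlan1.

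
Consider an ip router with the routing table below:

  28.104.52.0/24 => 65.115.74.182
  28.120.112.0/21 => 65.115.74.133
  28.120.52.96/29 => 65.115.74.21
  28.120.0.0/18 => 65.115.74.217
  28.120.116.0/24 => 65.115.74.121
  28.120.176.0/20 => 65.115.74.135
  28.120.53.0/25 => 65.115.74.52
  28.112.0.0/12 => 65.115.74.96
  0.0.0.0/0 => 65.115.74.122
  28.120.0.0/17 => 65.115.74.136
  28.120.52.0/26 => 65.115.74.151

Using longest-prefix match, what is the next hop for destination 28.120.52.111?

65.115.74.217

Routes whose prefix contains 28.120.52.111:
  0.0.0.0/0 (default, matches everything) -> 65.115.74.122
  28.112.0.0/12 (28.112.0.0 - 28.127.255.255) -> 65.115.74.96
  28.120.0.0/17 (28.120.0.0 - 28.120.127.255) -> 65.115.74.136
  28.120.0.0/18 (28.120.0.0 - 28.120.63.255) -> 65.115.74.217
More-specific entries that do NOT match:
  28.120.52.96/29 (28.120.52.96 - 28.120.52.103) does not contain 28.120.52.111
  28.120.52.0/26 (28.120.52.0 - 28.120.52.63) does not contain 28.120.52.111
  28.120.53.0/25 (28.120.53.0 - 28.120.53.127) does not contain 28.120.52.111
  28.104.52.0/24 (28.104.52.0 - 28.104.52.255) does not contain 28.120.52.111
  28.120.116.0/24 (28.120.116.0 - 28.120.116.255) does not contain 28.120.52.111
  28.120.112.0/21 (28.120.112.0 - 28.120.119.255) does not contain 28.120.52.111
  28.120.176.0/20 (28.120.176.0 - 28.120.191.255) does not contain 28.120.52.111
Longest matching prefix is /18 -> next hop 65.115.74.217.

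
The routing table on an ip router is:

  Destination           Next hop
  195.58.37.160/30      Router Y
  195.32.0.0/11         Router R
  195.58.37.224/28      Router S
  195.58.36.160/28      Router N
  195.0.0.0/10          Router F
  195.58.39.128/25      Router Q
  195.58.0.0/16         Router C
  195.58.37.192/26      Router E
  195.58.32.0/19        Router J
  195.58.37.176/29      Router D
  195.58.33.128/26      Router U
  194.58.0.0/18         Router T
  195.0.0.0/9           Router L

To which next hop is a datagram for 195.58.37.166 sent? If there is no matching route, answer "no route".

Routes whose prefix contains 195.58.37.166:
  195.0.0.0/9 (195.0.0.0 - 195.127.255.255) -> Router L
  195.0.0.0/10 (195.0.0.0 - 195.63.255.255) -> Router F
  195.32.0.0/11 (195.32.0.0 - 195.63.255.255) -> Router R
  195.58.0.0/16 (195.58.0.0 - 195.58.255.255) -> Router C
  195.58.32.0/19 (195.58.32.0 - 195.58.63.255) -> Router J
More-specific entries that do NOT match:
  195.58.37.160/30 (195.58.37.160 - 195.58.37.163) does not contain 195.58.37.166
  195.58.37.176/29 (195.58.37.176 - 195.58.37.183) does not contain 195.58.37.166
  195.58.37.224/28 (195.58.37.224 - 195.58.37.239) does not contain 195.58.37.166
  195.58.36.160/28 (195.58.36.160 - 195.58.36.175) does not contain 195.58.37.166
  195.58.37.192/26 (195.58.37.192 - 195.58.37.255) does not contain 195.58.37.166
  195.58.33.128/26 (195.58.33.128 - 195.58.33.191) does not contain 195.58.37.166
  195.58.39.128/25 (195.58.39.128 - 195.58.39.255) does not contain 195.58.37.166
Longest matching prefix is /19 -> next hop Router J.

Router J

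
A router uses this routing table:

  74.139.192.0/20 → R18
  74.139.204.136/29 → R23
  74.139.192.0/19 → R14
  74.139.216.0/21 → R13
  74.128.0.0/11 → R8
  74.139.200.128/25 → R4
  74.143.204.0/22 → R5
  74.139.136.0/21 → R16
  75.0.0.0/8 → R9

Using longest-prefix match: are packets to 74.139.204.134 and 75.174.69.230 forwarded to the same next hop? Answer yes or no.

74.139.204.134: longest match 74.139.192.0/20 -> R18
75.174.69.230: longest match 75.0.0.0/8 -> R9

no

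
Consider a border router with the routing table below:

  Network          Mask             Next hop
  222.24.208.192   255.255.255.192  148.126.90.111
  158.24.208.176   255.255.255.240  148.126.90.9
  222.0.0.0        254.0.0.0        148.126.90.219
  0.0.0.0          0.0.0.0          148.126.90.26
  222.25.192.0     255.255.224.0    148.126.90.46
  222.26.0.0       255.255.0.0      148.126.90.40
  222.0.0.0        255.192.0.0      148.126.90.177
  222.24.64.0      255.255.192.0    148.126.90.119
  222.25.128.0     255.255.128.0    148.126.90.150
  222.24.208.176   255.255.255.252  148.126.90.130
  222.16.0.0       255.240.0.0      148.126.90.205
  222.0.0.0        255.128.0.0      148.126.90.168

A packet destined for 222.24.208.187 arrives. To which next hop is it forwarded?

148.126.90.205

Routes whose prefix contains 222.24.208.187:
  0.0.0.0/0 (default, matches everything) -> 148.126.90.26
  222.0.0.0/7 (222.0.0.0 - 223.255.255.255) -> 148.126.90.219
  222.0.0.0/9 (222.0.0.0 - 222.127.255.255) -> 148.126.90.168
  222.0.0.0/10 (222.0.0.0 - 222.63.255.255) -> 148.126.90.177
  222.16.0.0/12 (222.16.0.0 - 222.31.255.255) -> 148.126.90.205
More-specific entries that do NOT match:
  222.24.208.176/30 (222.24.208.176 - 222.24.208.179) does not contain 222.24.208.187
  158.24.208.176/28 (158.24.208.176 - 158.24.208.191) does not contain 222.24.208.187
  222.24.208.192/26 (222.24.208.192 - 222.24.208.255) does not contain 222.24.208.187
  222.25.192.0/19 (222.25.192.0 - 222.25.223.255) does not contain 222.24.208.187
  222.24.64.0/18 (222.24.64.0 - 222.24.127.255) does not contain 222.24.208.187
  222.25.128.0/17 (222.25.128.0 - 222.25.255.255) does not contain 222.24.208.187
  222.26.0.0/16 (222.26.0.0 - 222.26.255.255) does not contain 222.24.208.187
Longest matching prefix is /12 -> next hop 148.126.90.205.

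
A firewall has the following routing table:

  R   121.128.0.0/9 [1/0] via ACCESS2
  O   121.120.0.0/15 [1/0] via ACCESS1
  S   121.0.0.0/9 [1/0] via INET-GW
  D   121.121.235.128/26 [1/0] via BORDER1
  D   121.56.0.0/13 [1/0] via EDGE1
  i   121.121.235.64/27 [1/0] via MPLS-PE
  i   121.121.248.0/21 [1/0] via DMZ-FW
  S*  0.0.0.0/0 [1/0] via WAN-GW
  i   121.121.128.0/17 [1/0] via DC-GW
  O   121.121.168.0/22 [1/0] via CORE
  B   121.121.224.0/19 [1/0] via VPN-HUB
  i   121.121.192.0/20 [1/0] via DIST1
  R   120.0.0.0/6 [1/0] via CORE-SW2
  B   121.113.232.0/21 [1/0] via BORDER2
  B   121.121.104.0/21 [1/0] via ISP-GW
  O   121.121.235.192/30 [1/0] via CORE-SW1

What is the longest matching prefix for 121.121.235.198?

Entries matching 121.121.235.198:
  0.0.0.0/0 (default, matches everything)
  120.0.0.0/6 (120.0.0.0 - 123.255.255.255)
  121.0.0.0/9 (121.0.0.0 - 121.127.255.255)
  121.120.0.0/15 (121.120.0.0 - 121.121.255.255)
  121.121.128.0/17 (121.121.128.0 - 121.121.255.255)
  121.121.224.0/19 (121.121.224.0 - 121.121.255.255)
Most specific is 121.121.224.0/19.

121.121.224.0/19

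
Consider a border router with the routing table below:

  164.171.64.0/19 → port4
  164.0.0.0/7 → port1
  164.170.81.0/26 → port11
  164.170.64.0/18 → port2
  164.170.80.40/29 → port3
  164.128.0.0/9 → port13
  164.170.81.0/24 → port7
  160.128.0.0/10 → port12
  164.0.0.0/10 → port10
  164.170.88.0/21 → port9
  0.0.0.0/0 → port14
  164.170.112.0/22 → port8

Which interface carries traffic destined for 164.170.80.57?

port2

Routes whose prefix contains 164.170.80.57:
  0.0.0.0/0 (default, matches everything) -> port14
  164.0.0.0/7 (164.0.0.0 - 165.255.255.255) -> port1
  164.128.0.0/9 (164.128.0.0 - 164.255.255.255) -> port13
  164.170.64.0/18 (164.170.64.0 - 164.170.127.255) -> port2
More-specific entries that do NOT match:
  164.170.80.40/29 (164.170.80.40 - 164.170.80.47) does not contain 164.170.80.57
  164.170.81.0/26 (164.170.81.0 - 164.170.81.63) does not contain 164.170.80.57
  164.170.81.0/24 (164.170.81.0 - 164.170.81.255) does not contain 164.170.80.57
  164.170.112.0/22 (164.170.112.0 - 164.170.115.255) does not contain 164.170.80.57
  164.170.88.0/21 (164.170.88.0 - 164.170.95.255) does not contain 164.170.80.57
  164.171.64.0/19 (164.171.64.0 - 164.171.95.255) does not contain 164.170.80.57
Longest matching prefix is /18 -> interface port2.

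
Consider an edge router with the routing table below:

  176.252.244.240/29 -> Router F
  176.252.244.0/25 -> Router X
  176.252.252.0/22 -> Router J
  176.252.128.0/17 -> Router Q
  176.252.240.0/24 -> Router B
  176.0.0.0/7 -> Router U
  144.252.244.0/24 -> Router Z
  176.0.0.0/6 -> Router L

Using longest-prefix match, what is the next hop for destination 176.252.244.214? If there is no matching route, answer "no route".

Routes whose prefix contains 176.252.244.214:
  176.0.0.0/6 (176.0.0.0 - 179.255.255.255) -> Router L
  176.0.0.0/7 (176.0.0.0 - 177.255.255.255) -> Router U
  176.252.128.0/17 (176.252.128.0 - 176.252.255.255) -> Router Q
More-specific entries that do NOT match:
  176.252.244.240/29 (176.252.244.240 - 176.252.244.247) does not contain 176.252.244.214
  176.252.244.0/25 (176.252.244.0 - 176.252.244.127) does not contain 176.252.244.214
  176.252.240.0/24 (176.252.240.0 - 176.252.240.255) does not contain 176.252.244.214
  144.252.244.0/24 (144.252.244.0 - 144.252.244.255) does not contain 176.252.244.214
  176.252.252.0/22 (176.252.252.0 - 176.252.255.255) does not contain 176.252.244.214
Longest matching prefix is /17 -> next hop Router Q.

Router Q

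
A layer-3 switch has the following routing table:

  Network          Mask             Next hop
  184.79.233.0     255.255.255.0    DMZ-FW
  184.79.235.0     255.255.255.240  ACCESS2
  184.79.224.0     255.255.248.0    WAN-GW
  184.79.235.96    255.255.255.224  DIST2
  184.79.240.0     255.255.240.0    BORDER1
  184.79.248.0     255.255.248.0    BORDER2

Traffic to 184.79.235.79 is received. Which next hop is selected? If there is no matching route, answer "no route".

No entry's prefix contains 184.79.235.79; there is no default route.

no route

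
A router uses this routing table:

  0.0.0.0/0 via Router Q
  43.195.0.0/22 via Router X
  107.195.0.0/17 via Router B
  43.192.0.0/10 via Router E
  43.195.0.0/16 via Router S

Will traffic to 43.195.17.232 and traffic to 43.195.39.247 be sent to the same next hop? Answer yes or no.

yes

43.195.17.232: longest match 43.195.0.0/16 -> Router S
43.195.39.247: longest match 43.195.0.0/16 -> Router S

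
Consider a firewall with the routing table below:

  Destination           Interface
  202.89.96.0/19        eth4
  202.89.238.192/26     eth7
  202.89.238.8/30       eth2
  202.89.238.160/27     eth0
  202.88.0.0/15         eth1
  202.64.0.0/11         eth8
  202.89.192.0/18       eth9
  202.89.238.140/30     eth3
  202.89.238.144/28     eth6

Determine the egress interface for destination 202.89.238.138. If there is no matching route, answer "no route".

eth9

Routes whose prefix contains 202.89.238.138:
  202.64.0.0/11 (202.64.0.0 - 202.95.255.255) -> eth8
  202.88.0.0/15 (202.88.0.0 - 202.89.255.255) -> eth1
  202.89.192.0/18 (202.89.192.0 - 202.89.255.255) -> eth9
More-specific entries that do NOT match:
  202.89.238.8/30 (202.89.238.8 - 202.89.238.11) does not contain 202.89.238.138
  202.89.238.140/30 (202.89.238.140 - 202.89.238.143) does not contain 202.89.238.138
  202.89.238.144/28 (202.89.238.144 - 202.89.238.159) does not contain 202.89.238.138
  202.89.238.160/27 (202.89.238.160 - 202.89.238.191) does not contain 202.89.238.138
  202.89.238.192/26 (202.89.238.192 - 202.89.238.255) does not contain 202.89.238.138
  202.89.96.0/19 (202.89.96.0 - 202.89.127.255) does not contain 202.89.238.138
Longest matching prefix is /18 -> interface eth9.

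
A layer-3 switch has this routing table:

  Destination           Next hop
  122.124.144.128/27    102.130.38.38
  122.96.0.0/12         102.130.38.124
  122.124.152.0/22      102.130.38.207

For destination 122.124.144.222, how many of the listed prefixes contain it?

0

No listed prefix contains 122.124.144.222.
Total matching entries: 0.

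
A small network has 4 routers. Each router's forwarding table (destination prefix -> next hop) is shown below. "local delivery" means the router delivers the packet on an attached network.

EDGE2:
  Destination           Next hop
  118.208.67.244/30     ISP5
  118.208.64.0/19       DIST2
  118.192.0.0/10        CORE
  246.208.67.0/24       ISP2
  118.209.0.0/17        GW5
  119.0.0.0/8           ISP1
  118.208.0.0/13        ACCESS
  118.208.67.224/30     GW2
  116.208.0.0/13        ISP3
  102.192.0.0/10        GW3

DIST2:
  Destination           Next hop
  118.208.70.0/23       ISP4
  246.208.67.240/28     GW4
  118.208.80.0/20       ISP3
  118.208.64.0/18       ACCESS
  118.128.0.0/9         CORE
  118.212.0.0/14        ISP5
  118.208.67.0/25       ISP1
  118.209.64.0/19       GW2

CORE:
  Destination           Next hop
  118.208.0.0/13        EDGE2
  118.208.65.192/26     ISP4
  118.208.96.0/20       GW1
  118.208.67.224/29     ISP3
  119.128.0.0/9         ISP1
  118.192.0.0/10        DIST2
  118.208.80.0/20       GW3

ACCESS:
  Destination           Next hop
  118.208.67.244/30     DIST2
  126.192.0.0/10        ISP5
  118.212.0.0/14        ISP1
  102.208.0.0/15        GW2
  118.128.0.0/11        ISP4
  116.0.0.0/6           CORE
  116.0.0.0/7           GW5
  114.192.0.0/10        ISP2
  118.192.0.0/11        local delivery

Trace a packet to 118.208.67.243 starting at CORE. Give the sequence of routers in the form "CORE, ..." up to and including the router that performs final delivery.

CORE, EDGE2, DIST2, ACCESS

At CORE: longest match for 118.208.67.243 is 118.208.0.0/13 -> EDGE2
At EDGE2: longest match for 118.208.67.243 is 118.208.64.0/19 -> DIST2
At DIST2: longest match for 118.208.67.243 is 118.208.64.0/18 -> ACCESS
At ACCESS: longest match for 118.208.67.243 is 118.192.0.0/11 -> local delivery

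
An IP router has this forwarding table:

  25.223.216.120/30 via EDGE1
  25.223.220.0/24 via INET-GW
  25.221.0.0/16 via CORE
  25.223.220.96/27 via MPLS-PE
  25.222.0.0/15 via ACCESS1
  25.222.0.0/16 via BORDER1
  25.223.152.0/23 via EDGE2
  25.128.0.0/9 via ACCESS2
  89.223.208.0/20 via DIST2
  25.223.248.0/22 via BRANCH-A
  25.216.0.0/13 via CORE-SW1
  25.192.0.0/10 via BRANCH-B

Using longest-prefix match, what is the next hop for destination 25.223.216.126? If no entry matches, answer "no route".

Routes whose prefix contains 25.223.216.126:
  25.128.0.0/9 (25.128.0.0 - 25.255.255.255) -> ACCESS2
  25.192.0.0/10 (25.192.0.0 - 25.255.255.255) -> BRANCH-B
  25.216.0.0/13 (25.216.0.0 - 25.223.255.255) -> CORE-SW1
  25.222.0.0/15 (25.222.0.0 - 25.223.255.255) -> ACCESS1
More-specific entries that do NOT match:
  25.223.216.120/30 (25.223.216.120 - 25.223.216.123) does not contain 25.223.216.126
  25.223.220.96/27 (25.223.220.96 - 25.223.220.127) does not contain 25.223.216.126
  25.223.220.0/24 (25.223.220.0 - 25.223.220.255) does not contain 25.223.216.126
  25.223.152.0/23 (25.223.152.0 - 25.223.153.255) does not contain 25.223.216.126
  25.223.248.0/22 (25.223.248.0 - 25.223.251.255) does not contain 25.223.216.126
  89.223.208.0/20 (89.223.208.0 - 89.223.223.255) does not contain 25.223.216.126
  25.221.0.0/16 (25.221.0.0 - 25.221.255.255) does not contain 25.223.216.126
  25.222.0.0/16 (25.222.0.0 - 25.222.255.255) does not contain 25.223.216.126
Longest matching prefix is /15 -> next hop ACCESS1.

ACCESS1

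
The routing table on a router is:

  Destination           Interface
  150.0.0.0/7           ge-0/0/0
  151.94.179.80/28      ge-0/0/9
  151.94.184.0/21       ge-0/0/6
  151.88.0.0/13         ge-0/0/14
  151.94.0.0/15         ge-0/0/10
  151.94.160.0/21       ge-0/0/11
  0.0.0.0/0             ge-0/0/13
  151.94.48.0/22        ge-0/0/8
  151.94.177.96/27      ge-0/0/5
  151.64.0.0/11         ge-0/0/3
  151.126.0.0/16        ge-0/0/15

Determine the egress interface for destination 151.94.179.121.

Routes whose prefix contains 151.94.179.121:
  0.0.0.0/0 (default, matches everything) -> ge-0/0/13
  150.0.0.0/7 (150.0.0.0 - 151.255.255.255) -> ge-0/0/0
  151.64.0.0/11 (151.64.0.0 - 151.95.255.255) -> ge-0/0/3
  151.88.0.0/13 (151.88.0.0 - 151.95.255.255) -> ge-0/0/14
  151.94.0.0/15 (151.94.0.0 - 151.95.255.255) -> ge-0/0/10
More-specific entries that do NOT match:
  151.94.179.80/28 (151.94.179.80 - 151.94.179.95) does not contain 151.94.179.121
  151.94.177.96/27 (151.94.177.96 - 151.94.177.127) does not contain 151.94.179.121
  151.94.48.0/22 (151.94.48.0 - 151.94.51.255) does not contain 151.94.179.121
  151.94.184.0/21 (151.94.184.0 - 151.94.191.255) does not contain 151.94.179.121
  151.94.160.0/21 (151.94.160.0 - 151.94.167.255) does not contain 151.94.179.121
  151.126.0.0/16 (151.126.0.0 - 151.126.255.255) does not contain 151.94.179.121
Longest matching prefix is /15 -> interface ge-0/0/10.

ge-0/0/10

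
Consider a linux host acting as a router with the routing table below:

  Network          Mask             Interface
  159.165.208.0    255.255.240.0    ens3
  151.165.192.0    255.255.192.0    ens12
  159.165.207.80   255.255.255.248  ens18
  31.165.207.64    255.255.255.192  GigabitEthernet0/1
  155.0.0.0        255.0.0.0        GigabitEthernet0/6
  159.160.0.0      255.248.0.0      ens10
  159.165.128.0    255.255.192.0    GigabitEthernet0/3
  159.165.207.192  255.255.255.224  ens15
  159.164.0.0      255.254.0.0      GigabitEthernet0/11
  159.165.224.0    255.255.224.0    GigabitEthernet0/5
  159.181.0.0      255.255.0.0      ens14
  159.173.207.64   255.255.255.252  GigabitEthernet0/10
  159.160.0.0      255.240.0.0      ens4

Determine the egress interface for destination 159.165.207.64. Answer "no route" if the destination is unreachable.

Routes whose prefix contains 159.165.207.64:
  159.160.0.0/12 (159.160.0.0 - 159.175.255.255) -> ens4
  159.160.0.0/13 (159.160.0.0 - 159.167.255.255) -> ens10
  159.164.0.0/15 (159.164.0.0 - 159.165.255.255) -> GigabitEthernet0/11
More-specific entries that do NOT match:
  159.173.207.64/30 (159.173.207.64 - 159.173.207.67) does not contain 159.165.207.64
  159.165.207.80/29 (159.165.207.80 - 159.165.207.87) does not contain 159.165.207.64
  159.165.207.192/27 (159.165.207.192 - 159.165.207.223) does not contain 159.165.207.64
  31.165.207.64/26 (31.165.207.64 - 31.165.207.127) does not contain 159.165.207.64
  159.165.208.0/20 (159.165.208.0 - 159.165.223.255) does not contain 159.165.207.64
  159.165.224.0/19 (159.165.224.0 - 159.165.255.255) does not contain 159.165.207.64
  151.165.192.0/18 (151.165.192.0 - 151.165.255.255) does not contain 159.165.207.64
  159.165.128.0/18 (159.165.128.0 - 159.165.191.255) does not contain 159.165.207.64
  159.181.0.0/16 (159.181.0.0 - 159.181.255.255) does not contain 159.165.207.64
Longest matching prefix is /15 -> interface GigabitEthernet0/11.

GigabitEthernet0/11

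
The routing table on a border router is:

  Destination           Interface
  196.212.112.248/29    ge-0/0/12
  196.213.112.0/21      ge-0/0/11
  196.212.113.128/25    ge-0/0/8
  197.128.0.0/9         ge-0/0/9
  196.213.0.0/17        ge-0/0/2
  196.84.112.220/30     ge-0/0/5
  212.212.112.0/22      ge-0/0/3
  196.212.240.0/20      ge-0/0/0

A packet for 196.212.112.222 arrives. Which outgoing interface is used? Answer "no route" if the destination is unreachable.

No entry's prefix contains 196.212.112.222; there is no default route.

no route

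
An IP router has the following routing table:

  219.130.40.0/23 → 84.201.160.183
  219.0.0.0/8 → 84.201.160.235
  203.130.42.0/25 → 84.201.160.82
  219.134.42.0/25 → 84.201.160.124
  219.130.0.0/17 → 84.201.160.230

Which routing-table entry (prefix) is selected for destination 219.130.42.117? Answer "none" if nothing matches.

Entries matching 219.130.42.117:
  219.0.0.0/8 (219.0.0.0 - 219.255.255.255)
  219.130.0.0/17 (219.130.0.0 - 219.130.127.255)
Most specific is 219.130.0.0/17.

219.130.0.0/17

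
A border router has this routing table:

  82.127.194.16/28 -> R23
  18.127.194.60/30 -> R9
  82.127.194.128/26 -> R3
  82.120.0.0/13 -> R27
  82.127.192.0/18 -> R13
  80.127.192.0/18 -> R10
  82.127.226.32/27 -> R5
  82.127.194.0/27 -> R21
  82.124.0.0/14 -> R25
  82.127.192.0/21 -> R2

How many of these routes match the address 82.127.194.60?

Prefixes containing 82.127.194.60:
  82.120.0.0/13 (82.120.0.0 - 82.127.255.255)
  82.124.0.0/14 (82.124.0.0 - 82.127.255.255)
  82.127.192.0/18 (82.127.192.0 - 82.127.255.255)
  82.127.192.0/21 (82.127.192.0 - 82.127.199.255)
Total matching entries: 4.

4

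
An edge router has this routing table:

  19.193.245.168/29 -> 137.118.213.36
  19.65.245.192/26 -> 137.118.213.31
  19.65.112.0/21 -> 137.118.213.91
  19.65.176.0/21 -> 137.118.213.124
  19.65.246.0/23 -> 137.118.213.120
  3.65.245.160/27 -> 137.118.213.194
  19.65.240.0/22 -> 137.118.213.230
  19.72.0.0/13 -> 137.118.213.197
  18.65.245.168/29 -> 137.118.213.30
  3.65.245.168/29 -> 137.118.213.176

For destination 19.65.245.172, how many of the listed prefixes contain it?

0

No listed prefix contains 19.65.245.172.
Total matching entries: 0.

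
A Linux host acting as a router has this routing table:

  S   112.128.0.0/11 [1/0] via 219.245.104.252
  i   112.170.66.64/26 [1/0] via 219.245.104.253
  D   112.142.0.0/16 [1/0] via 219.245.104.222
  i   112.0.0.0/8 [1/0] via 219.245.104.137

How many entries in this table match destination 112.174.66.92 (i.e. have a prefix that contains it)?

1

Prefixes containing 112.174.66.92:
  112.0.0.0/8 (112.0.0.0 - 112.255.255.255)
Total matching entries: 1.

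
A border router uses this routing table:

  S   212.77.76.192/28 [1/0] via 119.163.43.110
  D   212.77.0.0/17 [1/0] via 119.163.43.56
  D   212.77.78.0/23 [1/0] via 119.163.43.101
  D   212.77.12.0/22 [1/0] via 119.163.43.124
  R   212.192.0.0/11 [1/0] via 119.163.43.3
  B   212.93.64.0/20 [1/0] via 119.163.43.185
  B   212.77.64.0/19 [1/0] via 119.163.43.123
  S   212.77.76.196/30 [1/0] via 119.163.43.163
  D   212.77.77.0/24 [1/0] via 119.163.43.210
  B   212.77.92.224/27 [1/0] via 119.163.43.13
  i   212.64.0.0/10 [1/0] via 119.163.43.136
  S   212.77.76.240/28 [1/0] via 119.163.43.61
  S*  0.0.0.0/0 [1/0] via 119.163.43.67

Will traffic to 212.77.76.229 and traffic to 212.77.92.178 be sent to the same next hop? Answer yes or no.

yes

212.77.76.229: longest match 212.77.64.0/19 -> 119.163.43.123
212.77.92.178: longest match 212.77.64.0/19 -> 119.163.43.123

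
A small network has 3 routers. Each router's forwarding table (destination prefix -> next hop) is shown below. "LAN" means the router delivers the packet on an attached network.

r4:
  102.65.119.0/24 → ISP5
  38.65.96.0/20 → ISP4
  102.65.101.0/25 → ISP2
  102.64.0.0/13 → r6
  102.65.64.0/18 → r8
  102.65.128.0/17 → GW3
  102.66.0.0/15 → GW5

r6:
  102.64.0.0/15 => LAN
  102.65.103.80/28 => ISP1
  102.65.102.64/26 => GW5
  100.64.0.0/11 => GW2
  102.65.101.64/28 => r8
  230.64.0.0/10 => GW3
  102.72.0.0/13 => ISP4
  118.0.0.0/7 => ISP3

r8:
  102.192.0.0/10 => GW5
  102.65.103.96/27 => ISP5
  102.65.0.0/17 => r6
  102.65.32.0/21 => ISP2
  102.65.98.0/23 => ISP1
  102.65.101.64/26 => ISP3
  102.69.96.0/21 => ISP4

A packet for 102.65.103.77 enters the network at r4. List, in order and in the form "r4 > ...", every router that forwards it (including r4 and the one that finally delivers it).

r4 > r8 > r6

At r4: longest match for 102.65.103.77 is 102.65.64.0/18 -> r8
At r8: longest match for 102.65.103.77 is 102.65.0.0/17 -> r6
At r6: longest match for 102.65.103.77 is 102.64.0.0/15 -> LAN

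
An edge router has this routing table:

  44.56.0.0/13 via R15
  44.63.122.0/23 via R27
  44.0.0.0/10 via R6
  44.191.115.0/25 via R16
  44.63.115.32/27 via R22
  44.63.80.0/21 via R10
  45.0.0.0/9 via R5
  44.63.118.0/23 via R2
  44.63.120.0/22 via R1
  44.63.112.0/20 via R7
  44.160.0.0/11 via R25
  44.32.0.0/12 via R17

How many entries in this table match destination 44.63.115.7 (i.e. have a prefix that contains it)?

3

Prefixes containing 44.63.115.7:
  44.0.0.0/10 (44.0.0.0 - 44.63.255.255)
  44.56.0.0/13 (44.56.0.0 - 44.63.255.255)
  44.63.112.0/20 (44.63.112.0 - 44.63.127.255)
Total matching entries: 3.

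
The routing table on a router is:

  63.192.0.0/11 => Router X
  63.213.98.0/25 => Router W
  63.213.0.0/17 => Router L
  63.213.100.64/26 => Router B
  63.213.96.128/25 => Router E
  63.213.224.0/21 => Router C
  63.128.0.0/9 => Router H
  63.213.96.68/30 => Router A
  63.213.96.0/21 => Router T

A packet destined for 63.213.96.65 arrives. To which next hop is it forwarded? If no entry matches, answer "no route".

Router T

Routes whose prefix contains 63.213.96.65:
  63.128.0.0/9 (63.128.0.0 - 63.255.255.255) -> Router H
  63.192.0.0/11 (63.192.0.0 - 63.223.255.255) -> Router X
  63.213.0.0/17 (63.213.0.0 - 63.213.127.255) -> Router L
  63.213.96.0/21 (63.213.96.0 - 63.213.103.255) -> Router T
More-specific entries that do NOT match:
  63.213.96.68/30 (63.213.96.68 - 63.213.96.71) does not contain 63.213.96.65
  63.213.100.64/26 (63.213.100.64 - 63.213.100.127) does not contain 63.213.96.65
  63.213.98.0/25 (63.213.98.0 - 63.213.98.127) does not contain 63.213.96.65
  63.213.96.128/25 (63.213.96.128 - 63.213.96.255) does not contain 63.213.96.65
Longest matching prefix is /21 -> next hop Router T.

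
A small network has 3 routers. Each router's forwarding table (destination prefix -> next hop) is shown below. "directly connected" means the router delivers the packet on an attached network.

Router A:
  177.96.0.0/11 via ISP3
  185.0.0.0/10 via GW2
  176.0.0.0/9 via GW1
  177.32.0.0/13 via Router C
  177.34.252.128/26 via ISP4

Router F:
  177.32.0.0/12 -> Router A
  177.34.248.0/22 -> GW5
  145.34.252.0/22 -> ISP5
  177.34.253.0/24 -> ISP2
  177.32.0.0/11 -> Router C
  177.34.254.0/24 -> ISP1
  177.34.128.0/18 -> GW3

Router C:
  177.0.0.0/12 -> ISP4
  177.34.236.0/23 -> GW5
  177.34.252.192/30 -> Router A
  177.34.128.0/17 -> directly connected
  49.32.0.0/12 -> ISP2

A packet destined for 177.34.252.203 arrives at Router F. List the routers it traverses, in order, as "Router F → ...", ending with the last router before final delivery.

Router F → Router A → Router C

At Router F: longest match for 177.34.252.203 is 177.32.0.0/12 -> Router A
At Router A: longest match for 177.34.252.203 is 177.32.0.0/13 -> Router C
At Router C: longest match for 177.34.252.203 is 177.34.128.0/17 -> directly connected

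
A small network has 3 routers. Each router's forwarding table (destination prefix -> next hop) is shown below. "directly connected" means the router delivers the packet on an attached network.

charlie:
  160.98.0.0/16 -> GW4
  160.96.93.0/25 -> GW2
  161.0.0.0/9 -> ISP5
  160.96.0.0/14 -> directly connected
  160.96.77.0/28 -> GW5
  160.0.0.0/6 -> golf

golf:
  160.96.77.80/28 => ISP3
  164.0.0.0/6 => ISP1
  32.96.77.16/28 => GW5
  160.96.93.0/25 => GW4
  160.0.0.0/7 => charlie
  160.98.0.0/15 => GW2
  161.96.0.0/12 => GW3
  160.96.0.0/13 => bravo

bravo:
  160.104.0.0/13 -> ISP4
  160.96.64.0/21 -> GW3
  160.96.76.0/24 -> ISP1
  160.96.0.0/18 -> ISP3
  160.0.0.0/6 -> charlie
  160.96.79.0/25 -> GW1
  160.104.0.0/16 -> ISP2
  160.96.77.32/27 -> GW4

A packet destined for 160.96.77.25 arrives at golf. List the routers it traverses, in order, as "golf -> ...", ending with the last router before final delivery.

golf -> bravo -> charlie

At golf: longest match for 160.96.77.25 is 160.96.0.0/13 -> bravo
At bravo: longest match for 160.96.77.25 is 160.0.0.0/6 -> charlie
At charlie: longest match for 160.96.77.25 is 160.96.0.0/14 -> directly connected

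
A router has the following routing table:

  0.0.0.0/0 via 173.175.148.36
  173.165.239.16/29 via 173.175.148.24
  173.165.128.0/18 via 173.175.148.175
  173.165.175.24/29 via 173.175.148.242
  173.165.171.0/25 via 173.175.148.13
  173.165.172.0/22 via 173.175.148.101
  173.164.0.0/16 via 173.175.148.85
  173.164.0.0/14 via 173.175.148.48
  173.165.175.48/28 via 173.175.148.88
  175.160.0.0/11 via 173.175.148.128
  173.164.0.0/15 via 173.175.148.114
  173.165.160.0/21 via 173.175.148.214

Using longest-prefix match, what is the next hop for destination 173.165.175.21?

Routes whose prefix contains 173.165.175.21:
  0.0.0.0/0 (default, matches everything) -> 173.175.148.36
  173.164.0.0/14 (173.164.0.0 - 173.167.255.255) -> 173.175.148.48
  173.164.0.0/15 (173.164.0.0 - 173.165.255.255) -> 173.175.148.114
  173.165.128.0/18 (173.165.128.0 - 173.165.191.255) -> 173.175.148.175
  173.165.172.0/22 (173.165.172.0 - 173.165.175.255) -> 173.175.148.101
More-specific entries that do NOT match:
  173.165.239.16/29 (173.165.239.16 - 173.165.239.23) does not contain 173.165.175.21
  173.165.175.24/29 (173.165.175.24 - 173.165.175.31) does not contain 173.165.175.21
  173.165.175.48/28 (173.165.175.48 - 173.165.175.63) does not contain 173.165.175.21
  173.165.171.0/25 (173.165.171.0 - 173.165.171.127) does not contain 173.165.175.21
Longest matching prefix is /22 -> next hop 173.175.148.101.

173.175.148.101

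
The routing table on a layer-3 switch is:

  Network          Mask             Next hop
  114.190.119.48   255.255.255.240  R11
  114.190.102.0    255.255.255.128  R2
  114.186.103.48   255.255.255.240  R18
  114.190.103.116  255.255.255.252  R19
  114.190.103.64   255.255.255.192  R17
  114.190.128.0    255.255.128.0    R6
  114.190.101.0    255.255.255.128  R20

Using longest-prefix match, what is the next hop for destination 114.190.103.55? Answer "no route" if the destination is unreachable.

no route

No entry's prefix contains 114.190.103.55; there is no default route.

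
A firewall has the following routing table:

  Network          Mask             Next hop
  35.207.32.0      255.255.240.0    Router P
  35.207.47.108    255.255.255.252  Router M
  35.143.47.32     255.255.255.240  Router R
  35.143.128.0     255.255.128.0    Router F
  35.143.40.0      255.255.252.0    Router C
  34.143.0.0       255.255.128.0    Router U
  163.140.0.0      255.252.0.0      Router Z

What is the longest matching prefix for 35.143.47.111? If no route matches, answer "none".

none

35.143.47.111 is outside every listed prefix and there is no default route.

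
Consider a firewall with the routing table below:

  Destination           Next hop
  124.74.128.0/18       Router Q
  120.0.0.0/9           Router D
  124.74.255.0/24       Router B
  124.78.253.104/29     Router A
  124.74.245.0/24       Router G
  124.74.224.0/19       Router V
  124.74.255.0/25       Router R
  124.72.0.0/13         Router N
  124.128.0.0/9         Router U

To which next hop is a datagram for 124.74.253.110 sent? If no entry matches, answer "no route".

Routes whose prefix contains 124.74.253.110:
  124.72.0.0/13 (124.72.0.0 - 124.79.255.255) -> Router N
  124.74.224.0/19 (124.74.224.0 - 124.74.255.255) -> Router V
More-specific entries that do NOT match:
  124.78.253.104/29 (124.78.253.104 - 124.78.253.111) does not contain 124.74.253.110
  124.74.255.0/25 (124.74.255.0 - 124.74.255.127) does not contain 124.74.253.110
  124.74.255.0/24 (124.74.255.0 - 124.74.255.255) does not contain 124.74.253.110
  124.74.245.0/24 (124.74.245.0 - 124.74.245.255) does not contain 124.74.253.110
Longest matching prefix is /19 -> next hop Router V.

Router V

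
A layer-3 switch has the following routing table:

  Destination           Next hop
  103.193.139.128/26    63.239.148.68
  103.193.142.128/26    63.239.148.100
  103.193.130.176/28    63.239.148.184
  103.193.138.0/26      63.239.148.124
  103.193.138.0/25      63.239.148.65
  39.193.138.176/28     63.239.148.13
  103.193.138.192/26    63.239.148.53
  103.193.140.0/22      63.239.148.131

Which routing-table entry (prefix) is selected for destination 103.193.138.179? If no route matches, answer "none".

103.193.138.179 is outside every listed prefix and there is no default route.

none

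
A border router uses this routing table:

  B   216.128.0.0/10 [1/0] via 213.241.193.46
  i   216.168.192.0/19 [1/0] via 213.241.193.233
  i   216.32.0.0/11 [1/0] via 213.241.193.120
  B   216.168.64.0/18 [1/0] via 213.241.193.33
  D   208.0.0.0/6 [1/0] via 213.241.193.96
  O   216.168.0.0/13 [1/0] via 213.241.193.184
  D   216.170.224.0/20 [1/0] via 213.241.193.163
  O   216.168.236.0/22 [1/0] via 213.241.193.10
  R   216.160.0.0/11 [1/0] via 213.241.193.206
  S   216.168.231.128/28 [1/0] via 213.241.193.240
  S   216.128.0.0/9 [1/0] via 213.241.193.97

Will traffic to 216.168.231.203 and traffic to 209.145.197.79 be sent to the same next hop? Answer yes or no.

216.168.231.203: longest match 216.168.0.0/13 -> 213.241.193.184
209.145.197.79: longest match 208.0.0.0/6 -> 213.241.193.96

no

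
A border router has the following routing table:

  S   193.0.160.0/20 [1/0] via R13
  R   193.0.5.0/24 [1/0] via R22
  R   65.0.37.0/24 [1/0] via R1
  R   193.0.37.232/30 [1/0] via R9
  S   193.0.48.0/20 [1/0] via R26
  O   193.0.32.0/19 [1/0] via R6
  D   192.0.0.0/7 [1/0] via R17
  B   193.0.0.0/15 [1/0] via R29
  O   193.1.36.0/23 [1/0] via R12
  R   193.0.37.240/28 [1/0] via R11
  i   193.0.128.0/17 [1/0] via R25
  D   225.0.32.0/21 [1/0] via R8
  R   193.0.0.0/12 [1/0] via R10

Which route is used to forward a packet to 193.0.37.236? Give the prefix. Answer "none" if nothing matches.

193.0.32.0/19

Entries matching 193.0.37.236:
  192.0.0.0/7 (192.0.0.0 - 193.255.255.255)
  193.0.0.0/12 (193.0.0.0 - 193.15.255.255)
  193.0.0.0/15 (193.0.0.0 - 193.1.255.255)
  193.0.32.0/19 (193.0.32.0 - 193.0.63.255)
Most specific is 193.0.32.0/19.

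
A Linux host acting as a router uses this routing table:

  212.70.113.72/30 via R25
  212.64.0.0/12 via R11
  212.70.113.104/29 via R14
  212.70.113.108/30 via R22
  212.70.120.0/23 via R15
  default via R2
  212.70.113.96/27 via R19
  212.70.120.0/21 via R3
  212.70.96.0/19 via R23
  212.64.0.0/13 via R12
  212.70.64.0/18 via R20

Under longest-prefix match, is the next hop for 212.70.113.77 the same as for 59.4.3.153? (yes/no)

212.70.113.77: longest match 212.70.96.0/19 -> R23
59.4.3.153: longest match 0.0.0.0/0 -> R2

no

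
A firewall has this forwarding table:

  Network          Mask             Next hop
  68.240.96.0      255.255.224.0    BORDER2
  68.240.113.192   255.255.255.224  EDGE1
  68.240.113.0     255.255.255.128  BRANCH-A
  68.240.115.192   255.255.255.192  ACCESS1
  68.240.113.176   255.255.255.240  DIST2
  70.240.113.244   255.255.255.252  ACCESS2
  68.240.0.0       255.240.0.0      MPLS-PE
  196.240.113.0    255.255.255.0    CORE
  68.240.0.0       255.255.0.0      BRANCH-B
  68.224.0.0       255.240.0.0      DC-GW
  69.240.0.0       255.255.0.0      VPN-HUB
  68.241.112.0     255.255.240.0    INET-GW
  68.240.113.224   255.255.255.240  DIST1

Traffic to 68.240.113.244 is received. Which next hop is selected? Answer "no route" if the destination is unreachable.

Routes whose prefix contains 68.240.113.244:
  68.240.0.0/12 (68.240.0.0 - 68.255.255.255) -> MPLS-PE
  68.240.0.0/16 (68.240.0.0 - 68.240.255.255) -> BRANCH-B
  68.240.96.0/19 (68.240.96.0 - 68.240.127.255) -> BORDER2
More-specific entries that do NOT match:
  70.240.113.244/30 (70.240.113.244 - 70.240.113.247) does not contain 68.240.113.244
  68.240.113.176/28 (68.240.113.176 - 68.240.113.191) does not contain 68.240.113.244
  68.240.113.224/28 (68.240.113.224 - 68.240.113.239) does not contain 68.240.113.244
  68.240.113.192/27 (68.240.113.192 - 68.240.113.223) does not contain 68.240.113.244
  68.240.115.192/26 (68.240.115.192 - 68.240.115.255) does not contain 68.240.113.244
  68.240.113.0/25 (68.240.113.0 - 68.240.113.127) does not contain 68.240.113.244
  196.240.113.0/24 (196.240.113.0 - 196.240.113.255) does not contain 68.240.113.244
  68.241.112.0/20 (68.241.112.0 - 68.241.127.255) does not contain 68.240.113.244
Longest matching prefix is /19 -> next hop BORDER2.

BORDER2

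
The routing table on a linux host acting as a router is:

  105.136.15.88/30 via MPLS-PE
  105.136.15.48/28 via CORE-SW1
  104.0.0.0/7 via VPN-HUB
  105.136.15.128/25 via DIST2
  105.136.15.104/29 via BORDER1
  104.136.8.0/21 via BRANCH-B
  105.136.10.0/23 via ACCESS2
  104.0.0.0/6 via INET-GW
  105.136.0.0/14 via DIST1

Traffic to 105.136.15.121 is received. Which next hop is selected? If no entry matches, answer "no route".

Routes whose prefix contains 105.136.15.121:
  104.0.0.0/6 (104.0.0.0 - 107.255.255.255) -> INET-GW
  104.0.0.0/7 (104.0.0.0 - 105.255.255.255) -> VPN-HUB
  105.136.0.0/14 (105.136.0.0 - 105.139.255.255) -> DIST1
More-specific entries that do NOT match:
  105.136.15.88/30 (105.136.15.88 - 105.136.15.91) does not contain 105.136.15.121
  105.136.15.104/29 (105.136.15.104 - 105.136.15.111) does not contain 105.136.15.121
  105.136.15.48/28 (105.136.15.48 - 105.136.15.63) does not contain 105.136.15.121
  105.136.15.128/25 (105.136.15.128 - 105.136.15.255) does not contain 105.136.15.121
  105.136.10.0/23 (105.136.10.0 - 105.136.11.255) does not contain 105.136.15.121
  104.136.8.0/21 (104.136.8.0 - 104.136.15.255) does not contain 105.136.15.121
Longest matching prefix is /14 -> next hop DIST1.

DIST1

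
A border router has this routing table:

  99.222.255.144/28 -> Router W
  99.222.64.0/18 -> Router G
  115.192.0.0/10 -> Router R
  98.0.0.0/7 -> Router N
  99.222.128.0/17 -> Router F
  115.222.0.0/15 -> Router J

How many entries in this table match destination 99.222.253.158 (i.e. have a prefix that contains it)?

2

Prefixes containing 99.222.253.158:
  98.0.0.0/7 (98.0.0.0 - 99.255.255.255)
  99.222.128.0/17 (99.222.128.0 - 99.222.255.255)
Total matching entries: 2.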